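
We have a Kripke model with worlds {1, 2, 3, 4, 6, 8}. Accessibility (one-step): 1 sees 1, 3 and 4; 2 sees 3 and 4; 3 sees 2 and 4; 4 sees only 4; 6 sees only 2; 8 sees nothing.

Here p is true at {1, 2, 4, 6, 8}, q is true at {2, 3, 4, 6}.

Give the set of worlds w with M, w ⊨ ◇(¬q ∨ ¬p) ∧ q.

{2}

1: ◇(¬q ∨ ¬p) is T, q is F. ✗
2: ◇(¬q ∨ ¬p) is T, q is T. ✓
3: ◇(¬q ∨ ¬p) is F, q is T. ✗
4: ◇(¬q ∨ ¬p) is F, q is T. ✗
6: ◇(¬q ∨ ¬p) is F, q is T. ✗
8: ◇(¬q ∨ ¬p) is F, q is F. ✗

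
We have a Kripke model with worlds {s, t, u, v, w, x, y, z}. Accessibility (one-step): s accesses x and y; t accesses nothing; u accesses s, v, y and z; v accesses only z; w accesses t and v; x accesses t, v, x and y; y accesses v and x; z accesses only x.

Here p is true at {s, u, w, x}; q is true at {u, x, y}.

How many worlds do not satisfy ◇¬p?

2

s: successors {x, y}; ¬p there: x:F, y:T. ✓
t: no successors, so ◇¬p fails. ✗
u: successors {s, v, y, z}; ¬p there: s:F, v:T, y:T, z:T. ✓
v: successors {z}; ¬p there: z:T. ✓
w: successors {t, v}; ¬p there: t:T, v:T. ✓
x: successors {t, v, x, y}; ¬p there: t:T, v:T, x:F, y:T. ✓
y: successors {v, x}; ¬p there: v:T, x:F. ✓
z: successors {x}; ¬p there: x:F. ✗
Satisfying worlds: {s, u, v, w, x, y}.
So ◇¬p fails at the other 2 worlds.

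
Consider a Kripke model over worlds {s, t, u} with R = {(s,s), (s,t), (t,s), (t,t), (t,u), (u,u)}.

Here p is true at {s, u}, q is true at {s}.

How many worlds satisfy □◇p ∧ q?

s: □◇p is T, q is T. ✓
t: □◇p is T, q is F. ✗
u: □◇p is T, q is F. ✗
Satisfying worlds: {s}.

1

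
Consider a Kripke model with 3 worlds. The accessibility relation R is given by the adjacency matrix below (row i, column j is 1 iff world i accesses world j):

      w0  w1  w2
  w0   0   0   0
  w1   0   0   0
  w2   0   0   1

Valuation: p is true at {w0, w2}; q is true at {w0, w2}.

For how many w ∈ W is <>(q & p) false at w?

w0: no successors, so <>(q & p) fails. ✗
w1: no successors, so <>(q & p) fails. ✗
w2: successors {w2}; q & p there: w2:T. ✓
Satisfying worlds: {w2}.
So <>(q & p) fails at the other 2 worlds.

2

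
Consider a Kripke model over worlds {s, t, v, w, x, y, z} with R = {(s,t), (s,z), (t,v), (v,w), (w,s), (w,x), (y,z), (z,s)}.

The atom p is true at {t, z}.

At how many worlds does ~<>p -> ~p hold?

5

s: ~<>p is F, ~p is T. ✓
t: ~<>p is T, ~p is F. ✗
v: ~<>p is T, ~p is T. ✓
w: ~<>p is T, ~p is T. ✓
x: ~<>p is T, ~p is T. ✓
y: ~<>p is F, ~p is T. ✓
z: ~<>p is T, ~p is F. ✗
Satisfying worlds: {s, v, w, x, y}.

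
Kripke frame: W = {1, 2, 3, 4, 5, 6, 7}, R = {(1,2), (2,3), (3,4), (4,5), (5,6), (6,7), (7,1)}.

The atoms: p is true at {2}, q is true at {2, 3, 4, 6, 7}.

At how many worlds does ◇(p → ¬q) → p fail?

5

1: ◇(p → ¬q) is F, p is F. ✓
2: ◇(p → ¬q) is T, p is T. ✓
3: ◇(p → ¬q) is T, p is F. ✗
4: ◇(p → ¬q) is T, p is F. ✗
5: ◇(p → ¬q) is T, p is F. ✗
6: ◇(p → ¬q) is T, p is F. ✗
7: ◇(p → ¬q) is T, p is F. ✗
Satisfying worlds: {1, 2}.
So ◇(p → ¬q) → p fails at the other 5 worlds.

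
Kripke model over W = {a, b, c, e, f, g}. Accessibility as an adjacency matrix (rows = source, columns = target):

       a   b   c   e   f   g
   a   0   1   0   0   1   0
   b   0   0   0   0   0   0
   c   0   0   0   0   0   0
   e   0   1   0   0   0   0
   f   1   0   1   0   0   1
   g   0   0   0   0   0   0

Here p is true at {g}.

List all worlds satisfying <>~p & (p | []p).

a: <>~p is T, p | []p is F. ✗
b: <>~p is F, p | []p is T. ✗
c: <>~p is F, p | []p is T. ✗
e: <>~p is T, p | []p is F. ✗
f: <>~p is T, p | []p is F. ✗
g: <>~p is F, p | []p is T. ✗

∅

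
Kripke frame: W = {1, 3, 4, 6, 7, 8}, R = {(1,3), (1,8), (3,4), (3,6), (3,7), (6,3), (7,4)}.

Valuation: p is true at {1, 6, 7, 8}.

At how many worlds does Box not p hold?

4

1: successors {3, 8}; not p there: 3:T, 8:F. ✗
3: successors {4, 6, 7}; not p there: 4:T, 6:F, 7:F. ✗
4: no successors, so Box not p holds vacuously. ✓
6: successors {3}; not p there: 3:T. ✓
7: successors {4}; not p there: 4:T. ✓
8: no successors, so Box not p holds vacuously. ✓
Satisfying worlds: {4, 6, 7, 8}.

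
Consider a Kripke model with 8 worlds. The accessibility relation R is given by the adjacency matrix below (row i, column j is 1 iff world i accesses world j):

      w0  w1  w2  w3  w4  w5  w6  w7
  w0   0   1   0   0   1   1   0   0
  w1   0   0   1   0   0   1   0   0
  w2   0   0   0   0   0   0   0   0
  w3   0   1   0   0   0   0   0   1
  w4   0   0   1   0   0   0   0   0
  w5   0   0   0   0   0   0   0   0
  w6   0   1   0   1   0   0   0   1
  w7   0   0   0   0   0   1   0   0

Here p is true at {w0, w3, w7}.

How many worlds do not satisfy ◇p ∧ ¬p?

w0: ◇p is F, ¬p is F. ✗
w1: ◇p is F, ¬p is T. ✗
w2: ◇p is F, ¬p is T. ✗
w3: ◇p is T, ¬p is F. ✗
w4: ◇p is F, ¬p is T. ✗
w5: ◇p is F, ¬p is T. ✗
w6: ◇p is T, ¬p is T. ✓
w7: ◇p is F, ¬p is F. ✗
Satisfying worlds: {w6}.
So ◇p ∧ ¬p fails at the other 7 worlds.

7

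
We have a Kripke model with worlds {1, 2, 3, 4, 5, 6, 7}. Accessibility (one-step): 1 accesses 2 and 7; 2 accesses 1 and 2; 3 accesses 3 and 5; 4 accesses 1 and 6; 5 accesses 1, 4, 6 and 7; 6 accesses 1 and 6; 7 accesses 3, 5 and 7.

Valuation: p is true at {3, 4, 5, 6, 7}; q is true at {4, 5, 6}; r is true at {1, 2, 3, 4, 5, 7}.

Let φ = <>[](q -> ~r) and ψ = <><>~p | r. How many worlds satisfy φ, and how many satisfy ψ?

For <>[](q -> ~r):
1: successors {2, 7}; [](q -> ~r) there: 2:T, 7:F. ✓
2: successors {1, 2}; [](q -> ~r) there: 1:T, 2:T. ✓
3: successors {3, 5}; [](q -> ~r) there: 3:F, 5:F. ✗
4: successors {1, 6}; [](q -> ~r) there: 1:T, 6:T. ✓
5: successors {1, 4, 6, 7}; [](q -> ~r) there: 1:T, 4:T, 6:T, 7:F. ✓
6: successors {1, 6}; [](q -> ~r) there: 1:T, 6:T. ✓
7: successors {3, 5, 7}; [](q -> ~r) there: 3:F, 5:F, 7:F. ✗
— 5 worlds.
For <><>~p | r:
1: <><>~p is T, r is T. ✓
2: <><>~p is T, r is T. ✓
3: <><>~p is T, r is T. ✓
4: <><>~p is T, r is T. ✓
5: <><>~p is T, r is T. ✓
6: <><>~p is T, r is F. ✓
7: <><>~p is T, r is T. ✓
— 7 worlds.

5 and 7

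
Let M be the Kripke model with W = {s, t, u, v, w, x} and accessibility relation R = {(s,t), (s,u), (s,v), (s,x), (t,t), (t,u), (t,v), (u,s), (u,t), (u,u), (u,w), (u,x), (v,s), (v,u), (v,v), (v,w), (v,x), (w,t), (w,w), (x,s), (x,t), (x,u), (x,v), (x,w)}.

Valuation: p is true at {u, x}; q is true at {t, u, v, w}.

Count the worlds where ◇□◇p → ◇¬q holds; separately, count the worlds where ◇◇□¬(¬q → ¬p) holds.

For ◇□◇p → ◇¬q:
s: ◇□◇p is T, ◇¬q is T. ✓
t: ◇□◇p is T, ◇¬q is F. ✗
u: ◇□◇p is T, ◇¬q is T. ✓
v: ◇□◇p is T, ◇¬q is T. ✓
w: ◇□◇p is T, ◇¬q is F. ✗
x: ◇□◇p is T, ◇¬q is T. ✓
— 4 worlds.
For ◇◇□¬(¬q → ¬p):
s: successors {t, u, v, x}; ◇□¬(¬q → ¬p) there: t:F, u:F, v:F, x:F. ✗
t: successors {t, u, v}; ◇□¬(¬q → ¬p) there: t:F, u:F, v:F. ✗
u: successors {s, t, u, w, x}; ◇□¬(¬q → ¬p) there: s:F, t:F, u:F, w:F, x:F. ✗
v: successors {s, u, v, w, x}; ◇□¬(¬q → ¬p) there: s:F, u:F, v:F, w:F, x:F. ✗
w: successors {t, w}; ◇□¬(¬q → ¬p) there: t:F, w:F. ✗
x: successors {s, t, u, v, w}; ◇□¬(¬q → ¬p) there: s:F, t:F, u:F, v:F, w:F. ✗
— 0 worlds.

4 and 0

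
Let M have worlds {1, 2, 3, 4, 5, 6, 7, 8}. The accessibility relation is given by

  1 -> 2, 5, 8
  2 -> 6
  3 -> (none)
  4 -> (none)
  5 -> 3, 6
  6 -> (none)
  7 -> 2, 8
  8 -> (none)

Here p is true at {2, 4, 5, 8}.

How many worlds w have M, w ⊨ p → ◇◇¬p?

1: p is F, ◇◇¬p is T. ✓
2: p is T, ◇◇¬p is F. ✗
3: p is F, ◇◇¬p is F. ✓
4: p is T, ◇◇¬p is F. ✗
5: p is T, ◇◇¬p is F. ✗
6: p is F, ◇◇¬p is F. ✓
7: p is F, ◇◇¬p is T. ✓
8: p is T, ◇◇¬p is F. ✗
Satisfying worlds: {1, 3, 6, 7}.

4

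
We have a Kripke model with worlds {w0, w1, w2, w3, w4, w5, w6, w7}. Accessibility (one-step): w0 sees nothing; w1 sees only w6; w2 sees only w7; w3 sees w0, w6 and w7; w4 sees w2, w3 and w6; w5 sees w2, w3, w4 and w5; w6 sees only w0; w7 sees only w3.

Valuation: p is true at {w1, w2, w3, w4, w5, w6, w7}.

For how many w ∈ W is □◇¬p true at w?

3

w0: no successors, so □◇¬p holds vacuously. ✓
w1: successors {w6}; ◇¬p there: w6:T. ✓
w2: successors {w7}; ◇¬p there: w7:F. ✗
w3: successors {w0, w6, w7}; ◇¬p there: w0:F, w6:T, w7:F. ✗
w4: successors {w2, w3, w6}; ◇¬p there: w2:F, w3:T, w6:T. ✗
w5: successors {w2, w3, w4, w5}; ◇¬p there: w2:F, w3:T, w4:F, w5:F. ✗
w6: successors {w0}; ◇¬p there: w0:F. ✗
w7: successors {w3}; ◇¬p there: w3:T. ✓
Satisfying worlds: {w0, w1, w7}.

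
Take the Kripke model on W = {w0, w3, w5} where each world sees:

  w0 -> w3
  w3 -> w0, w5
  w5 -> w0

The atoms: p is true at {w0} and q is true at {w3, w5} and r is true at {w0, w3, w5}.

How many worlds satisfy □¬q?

w0: successors {w3}; ¬q there: w3:F. ✗
w3: successors {w0, w5}; ¬q there: w0:T, w5:F. ✗
w5: successors {w0}; ¬q there: w0:T. ✓
Satisfying worlds: {w5}.

1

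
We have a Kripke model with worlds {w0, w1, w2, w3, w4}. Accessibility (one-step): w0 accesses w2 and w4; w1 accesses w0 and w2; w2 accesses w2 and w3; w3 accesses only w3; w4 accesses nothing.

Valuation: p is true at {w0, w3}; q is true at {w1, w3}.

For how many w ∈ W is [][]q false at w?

3

w0: successors {w2, w4}; []q there: w2:F, w4:T. ✗
w1: successors {w0, w2}; []q there: w0:F, w2:F. ✗
w2: successors {w2, w3}; []q there: w2:F, w3:T. ✗
w3: successors {w3}; []q there: w3:T. ✓
w4: no successors, so [][]q holds vacuously. ✓
Satisfying worlds: {w3, w4}.
So [][]q fails at the other 3 worlds.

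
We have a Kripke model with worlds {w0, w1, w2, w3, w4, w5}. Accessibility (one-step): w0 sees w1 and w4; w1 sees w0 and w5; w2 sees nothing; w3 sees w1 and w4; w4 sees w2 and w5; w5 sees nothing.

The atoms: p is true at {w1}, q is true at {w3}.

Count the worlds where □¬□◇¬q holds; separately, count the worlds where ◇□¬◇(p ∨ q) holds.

4 and 4

For □¬□◇¬q:
w0: successors {w1, w4}; ¬□◇¬q there: w1:T, w4:T. ✓
w1: successors {w0, w5}; ¬□◇¬q there: w0:F, w5:F. ✗
w2: no successors, so □¬□◇¬q holds vacuously. ✓
w3: successors {w1, w4}; ¬□◇¬q there: w1:T, w4:T. ✓
w4: successors {w2, w5}; ¬□◇¬q there: w2:F, w5:F. ✗
w5: no successors, so □¬□◇¬q holds vacuously. ✓
— 4 worlds.
For ◇□¬◇(p ∨ q):
w0: successors {w1, w4}; □¬◇(p ∨ q) there: w1:F, w4:T. ✓
w1: successors {w0, w5}; □¬◇(p ∨ q) there: w0:T, w5:T. ✓
w2: no successors, so ◇□¬◇(p ∨ q) fails. ✗
w3: successors {w1, w4}; □¬◇(p ∨ q) there: w1:F, w4:T. ✓
w4: successors {w2, w5}; □¬◇(p ∨ q) there: w2:T, w5:T. ✓
w5: no successors, so ◇□¬◇(p ∨ q) fails. ✗
— 4 worlds.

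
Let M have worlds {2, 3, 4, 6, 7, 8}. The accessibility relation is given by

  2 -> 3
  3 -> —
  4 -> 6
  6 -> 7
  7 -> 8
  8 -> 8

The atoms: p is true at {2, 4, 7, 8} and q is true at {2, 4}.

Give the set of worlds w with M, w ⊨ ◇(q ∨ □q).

2: successors {3}; q ∨ □q there: 3:T. ✓
3: no successors, so ◇(q ∨ □q) fails. ✗
4: successors {6}; q ∨ □q there: 6:F. ✗
6: successors {7}; q ∨ □q there: 7:F. ✗
7: successors {8}; q ∨ □q there: 8:F. ✗
8: successors {8}; q ∨ □q there: 8:F. ✗

{2}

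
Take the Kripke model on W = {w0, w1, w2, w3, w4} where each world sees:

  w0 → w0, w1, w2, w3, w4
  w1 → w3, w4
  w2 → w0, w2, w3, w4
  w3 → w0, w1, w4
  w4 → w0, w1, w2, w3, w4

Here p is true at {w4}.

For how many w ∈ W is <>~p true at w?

w0: successors {w0, w1, w2, w3, w4}; ~p there: w0:T, w1:T, w2:T, w3:T, w4:F. ✓
w1: successors {w3, w4}; ~p there: w3:T, w4:F. ✓
w2: successors {w0, w2, w3, w4}; ~p there: w0:T, w2:T, w3:T, w4:F. ✓
w3: successors {w0, w1, w4}; ~p there: w0:T, w1:T, w4:F. ✓
w4: successors {w0, w1, w2, w3, w4}; ~p there: w0:T, w1:T, w2:T, w3:T, w4:F. ✓
Satisfying worlds: {w0, w1, w2, w3, w4}.

5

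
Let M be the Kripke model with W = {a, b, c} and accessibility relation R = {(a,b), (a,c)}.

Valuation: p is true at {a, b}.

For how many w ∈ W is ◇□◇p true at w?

a: successors {b, c}; □◇p there: b:T, c:T. ✓
b: no successors, so ◇□◇p fails. ✗
c: no successors, so ◇□◇p fails. ✗
Satisfying worlds: {a}.

1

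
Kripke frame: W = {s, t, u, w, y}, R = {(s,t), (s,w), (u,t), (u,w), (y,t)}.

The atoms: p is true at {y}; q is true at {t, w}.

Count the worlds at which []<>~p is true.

s: successors {t, w}; <>~p there: t:F, w:F. ✗
t: no successors, so []<>~p holds vacuously. ✓
u: successors {t, w}; <>~p there: t:F, w:F. ✗
w: no successors, so []<>~p holds vacuously. ✓
y: successors {t}; <>~p there: t:F. ✗
Satisfying worlds: {t, w}.

2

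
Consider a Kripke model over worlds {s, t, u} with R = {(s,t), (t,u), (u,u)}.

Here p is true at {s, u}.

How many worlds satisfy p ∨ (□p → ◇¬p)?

2

s: p is T, □p → ◇¬p is T. ✓
t: p is F, □p → ◇¬p is F. ✗
u: p is T, □p → ◇¬p is F. ✓
Satisfying worlds: {s, u}.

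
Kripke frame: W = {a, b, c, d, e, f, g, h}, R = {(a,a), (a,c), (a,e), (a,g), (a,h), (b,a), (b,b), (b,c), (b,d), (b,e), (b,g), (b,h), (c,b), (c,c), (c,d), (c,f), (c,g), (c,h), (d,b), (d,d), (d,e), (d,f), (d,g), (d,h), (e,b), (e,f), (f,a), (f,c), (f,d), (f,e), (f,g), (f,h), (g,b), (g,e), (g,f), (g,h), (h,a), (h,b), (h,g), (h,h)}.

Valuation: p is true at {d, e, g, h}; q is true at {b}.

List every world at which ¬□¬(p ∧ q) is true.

a: □¬(p ∧ q) is T. ✗
b: □¬(p ∧ q) is T. ✗
c: □¬(p ∧ q) is T. ✗
d: □¬(p ∧ q) is T. ✗
e: □¬(p ∧ q) is T. ✗
f: □¬(p ∧ q) is T. ✗
g: □¬(p ∧ q) is T. ✗
h: □¬(p ∧ q) is T. ✗

∅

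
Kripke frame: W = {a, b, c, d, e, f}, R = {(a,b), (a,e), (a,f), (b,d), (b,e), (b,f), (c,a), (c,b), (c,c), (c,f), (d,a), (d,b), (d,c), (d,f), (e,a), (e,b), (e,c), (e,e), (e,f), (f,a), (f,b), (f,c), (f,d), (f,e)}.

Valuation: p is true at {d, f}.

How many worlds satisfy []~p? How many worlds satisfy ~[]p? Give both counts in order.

For []~p:
a: successors {b, e, f}; ~p there: b:T, e:T, f:F. ✗
b: successors {d, e, f}; ~p there: d:F, e:T, f:F. ✗
c: successors {a, b, c, f}; ~p there: a:T, b:T, c:T, f:F. ✗
d: successors {a, b, c, f}; ~p there: a:T, b:T, c:T, f:F. ✗
e: successors {a, b, c, e, f}; ~p there: a:T, b:T, c:T, e:T, f:F. ✗
f: successors {a, b, c, d, e}; ~p there: a:T, b:T, c:T, d:F, e:T. ✗
— 0 worlds.
For ~[]p:
a: []p is F. ✓
b: []p is F. ✓
c: []p is F. ✓
d: []p is F. ✓
e: []p is F. ✓
f: []p is F. ✓
— 6 worlds.

0 and 6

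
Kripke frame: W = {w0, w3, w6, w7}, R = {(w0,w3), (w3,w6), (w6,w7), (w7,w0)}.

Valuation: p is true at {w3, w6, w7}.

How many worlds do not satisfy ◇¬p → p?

0

w0: ◇¬p is F, p is F. ✓
w3: ◇¬p is F, p is T. ✓
w6: ◇¬p is F, p is T. ✓
w7: ◇¬p is T, p is T. ✓
Satisfying worlds: {w0, w3, w6, w7}.
So ◇¬p → p fails at the other 0 worlds.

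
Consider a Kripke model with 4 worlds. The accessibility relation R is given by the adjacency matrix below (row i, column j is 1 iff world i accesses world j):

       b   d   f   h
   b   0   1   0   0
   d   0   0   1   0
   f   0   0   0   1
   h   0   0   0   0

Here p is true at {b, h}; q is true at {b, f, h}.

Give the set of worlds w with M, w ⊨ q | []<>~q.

{b, f, h}

b: q is T, []<>~q is F. ✓
d: q is F, []<>~q is F. ✗
f: q is T, []<>~q is F. ✓
h: q is T, []<>~q is T. ✓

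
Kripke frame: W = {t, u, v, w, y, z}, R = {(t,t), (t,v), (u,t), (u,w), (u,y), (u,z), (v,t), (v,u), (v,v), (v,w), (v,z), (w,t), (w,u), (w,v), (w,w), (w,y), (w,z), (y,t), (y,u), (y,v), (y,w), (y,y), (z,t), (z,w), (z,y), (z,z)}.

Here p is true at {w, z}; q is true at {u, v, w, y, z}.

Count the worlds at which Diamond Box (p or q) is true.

t: successors {t, v}; Box (p or q) there: t:F, v:F. ✗
u: successors {t, w, y, z}; Box (p or q) there: t:F, w:F, y:F, z:F. ✗
v: successors {t, u, v, w, z}; Box (p or q) there: t:F, u:F, v:F, w:F, z:F. ✗
w: successors {t, u, v, w, y, z}; Box (p or q) there: t:F, u:F, v:F, w:F, y:F, z:F. ✗
y: successors {t, u, v, w, y}; Box (p or q) there: t:F, u:F, v:F, w:F, y:F. ✗
z: successors {t, w, y, z}; Box (p or q) there: t:F, w:F, y:F, z:F. ✗
Satisfying worlds: ∅.

0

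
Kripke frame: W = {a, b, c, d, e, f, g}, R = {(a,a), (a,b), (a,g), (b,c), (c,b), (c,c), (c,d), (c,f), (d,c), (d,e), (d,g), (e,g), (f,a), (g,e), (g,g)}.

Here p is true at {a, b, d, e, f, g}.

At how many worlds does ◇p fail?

a: successors {a, b, g}; p there: a:T, b:T, g:T. ✓
b: successors {c}; p there: c:F. ✗
c: successors {b, c, d, f}; p there: b:T, c:F, d:T, f:T. ✓
d: successors {c, e, g}; p there: c:F, e:T, g:T. ✓
e: successors {g}; p there: g:T. ✓
f: successors {a}; p there: a:T. ✓
g: successors {e, g}; p there: e:T, g:T. ✓
Satisfying worlds: {a, c, d, e, f, g}.
So ◇p fails at the other 1 world.

1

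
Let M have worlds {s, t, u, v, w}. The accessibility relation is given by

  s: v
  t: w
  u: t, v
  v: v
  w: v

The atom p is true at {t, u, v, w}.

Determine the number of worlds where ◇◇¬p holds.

0

s: successors {v}; ◇¬p there: v:F. ✗
t: successors {w}; ◇¬p there: w:F. ✗
u: successors {t, v}; ◇¬p there: t:F, v:F. ✗
v: successors {v}; ◇¬p there: v:F. ✗
w: successors {v}; ◇¬p there: v:F. ✗
Satisfying worlds: ∅.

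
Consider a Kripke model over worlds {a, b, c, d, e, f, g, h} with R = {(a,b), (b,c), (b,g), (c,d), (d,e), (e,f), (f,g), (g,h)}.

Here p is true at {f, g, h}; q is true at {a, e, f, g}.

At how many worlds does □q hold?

a: successors {b}; q there: b:F. ✗
b: successors {c, g}; q there: c:F, g:T. ✗
c: successors {d}; q there: d:F. ✗
d: successors {e}; q there: e:T. ✓
e: successors {f}; q there: f:T. ✓
f: successors {g}; q there: g:T. ✓
g: successors {h}; q there: h:F. ✗
h: no successors, so □q holds vacuously. ✓
Satisfying worlds: {d, e, f, h}.

4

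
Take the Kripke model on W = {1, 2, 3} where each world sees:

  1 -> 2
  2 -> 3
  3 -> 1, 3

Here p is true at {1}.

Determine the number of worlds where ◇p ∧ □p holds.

0

1: ◇p is F, □p is F. ✗
2: ◇p is F, □p is F. ✗
3: ◇p is T, □p is F. ✗
Satisfying worlds: ∅.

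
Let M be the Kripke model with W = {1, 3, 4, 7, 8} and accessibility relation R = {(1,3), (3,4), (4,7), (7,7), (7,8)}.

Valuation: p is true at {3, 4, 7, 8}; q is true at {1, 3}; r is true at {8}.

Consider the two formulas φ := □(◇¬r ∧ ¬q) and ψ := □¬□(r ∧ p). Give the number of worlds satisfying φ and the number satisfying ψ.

For □(◇¬r ∧ ¬q):
1: successors {3}; ◇¬r ∧ ¬q there: 3:F. ✗
3: successors {4}; ◇¬r ∧ ¬q there: 4:T. ✓
4: successors {7}; ◇¬r ∧ ¬q there: 7:T. ✓
7: successors {7, 8}; ◇¬r ∧ ¬q there: 7:T, 8:F. ✗
8: no successors, so □(◇¬r ∧ ¬q) holds vacuously. ✓
— 3 worlds.
For □¬□(r ∧ p):
1: successors {3}; ¬□(r ∧ p) there: 3:T. ✓
3: successors {4}; ¬□(r ∧ p) there: 4:T. ✓
4: successors {7}; ¬□(r ∧ p) there: 7:T. ✓
7: successors {7, 8}; ¬□(r ∧ p) there: 7:T, 8:F. ✗
8: no successors, so □¬□(r ∧ p) holds vacuously. ✓
— 4 worlds.

3 and 4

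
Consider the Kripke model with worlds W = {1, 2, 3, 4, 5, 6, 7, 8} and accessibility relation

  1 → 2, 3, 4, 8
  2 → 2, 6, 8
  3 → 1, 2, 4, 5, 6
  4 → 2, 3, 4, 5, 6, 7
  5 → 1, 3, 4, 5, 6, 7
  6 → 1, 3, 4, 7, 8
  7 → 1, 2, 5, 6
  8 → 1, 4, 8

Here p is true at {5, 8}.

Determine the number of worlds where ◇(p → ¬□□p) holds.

1: successors {2, 3, 4, 8}; p → ¬□□p there: 2:T, 3:T, 4:T, 8:T. ✓
2: successors {2, 6, 8}; p → ¬□□p there: 2:T, 6:T, 8:T. ✓
3: successors {1, 2, 4, 5, 6}; p → ¬□□p there: 1:T, 2:T, 4:T, 5:T, 6:T. ✓
4: successors {2, 3, 4, 5, 6, 7}; p → ¬□□p there: 2:T, 3:T, 4:T, 5:T, 6:T, 7:T. ✓
5: successors {1, 3, 4, 5, 6, 7}; p → ¬□□p there: 1:T, 3:T, 4:T, 5:T, 6:T, 7:T. ✓
6: successors {1, 3, 4, 7, 8}; p → ¬□□p there: 1:T, 3:T, 4:T, 7:T, 8:T. ✓
7: successors {1, 2, 5, 6}; p → ¬□□p there: 1:T, 2:T, 5:T, 6:T. ✓
8: successors {1, 4, 8}; p → ¬□□p there: 1:T, 4:T, 8:T. ✓
Satisfying worlds: {1, 2, 3, 4, 5, 6, 7, 8}.

8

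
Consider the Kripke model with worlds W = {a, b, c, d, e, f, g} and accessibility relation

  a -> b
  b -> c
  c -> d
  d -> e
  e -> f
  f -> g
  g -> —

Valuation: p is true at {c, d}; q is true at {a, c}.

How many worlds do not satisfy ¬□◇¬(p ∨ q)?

a: □◇¬(p ∨ q) is F. ✓
b: □◇¬(p ∨ q) is F. ✓
c: □◇¬(p ∨ q) is T. ✗
d: □◇¬(p ∨ q) is T. ✗
e: □◇¬(p ∨ q) is T. ✗
f: □◇¬(p ∨ q) is F. ✓
g: □◇¬(p ∨ q) is T. ✗
Satisfying worlds: {a, b, f}.
So ¬□◇¬(p ∨ q) fails at the other 4 worlds.

4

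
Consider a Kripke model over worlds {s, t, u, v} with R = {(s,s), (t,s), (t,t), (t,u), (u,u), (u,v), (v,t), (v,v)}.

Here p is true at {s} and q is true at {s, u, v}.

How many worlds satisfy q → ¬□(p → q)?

s: q is T, ¬□(p → q) is F. ✗
t: q is F, ¬□(p → q) is F. ✓
u: q is T, ¬□(p → q) is F. ✗
v: q is T, ¬□(p → q) is F. ✗
Satisfying worlds: {t}.

1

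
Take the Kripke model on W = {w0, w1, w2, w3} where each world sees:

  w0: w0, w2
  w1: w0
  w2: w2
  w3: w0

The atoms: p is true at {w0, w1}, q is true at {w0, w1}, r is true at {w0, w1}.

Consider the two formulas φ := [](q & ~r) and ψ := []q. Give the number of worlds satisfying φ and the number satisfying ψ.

0 and 2

For [](q & ~r):
w0: successors {w0, w2}; q & ~r there: w0:F, w2:F. ✗
w1: successors {w0}; q & ~r there: w0:F. ✗
w2: successors {w2}; q & ~r there: w2:F. ✗
w3: successors {w0}; q & ~r there: w0:F. ✗
— 0 worlds.
For []q:
w0: successors {w0, w2}; q there: w0:T, w2:F. ✗
w1: successors {w0}; q there: w0:T. ✓
w2: successors {w2}; q there: w2:F. ✗
w3: successors {w0}; q there: w0:T. ✓
— 2 worlds.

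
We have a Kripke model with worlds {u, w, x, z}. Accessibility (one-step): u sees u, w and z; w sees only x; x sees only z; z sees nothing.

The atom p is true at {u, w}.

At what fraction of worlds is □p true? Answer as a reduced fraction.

u: successors {u, w, z}; p there: u:T, w:T, z:F. ✗
w: successors {x}; p there: x:F. ✗
x: successors {z}; p there: z:F. ✗
z: no successors, so □p holds vacuously. ✓
That's 1 of 4 worlds, so 1/4.

1/4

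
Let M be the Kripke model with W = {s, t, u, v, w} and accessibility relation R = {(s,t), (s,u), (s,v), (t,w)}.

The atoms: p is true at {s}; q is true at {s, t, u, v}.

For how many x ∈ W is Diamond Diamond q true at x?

s: successors {t, u, v}; Diamond q there: t:F, u:F, v:F. ✗
t: successors {w}; Diamond q there: w:F. ✗
u: no successors, so Diamond Diamond q fails. ✗
v: no successors, so Diamond Diamond q fails. ✗
w: no successors, so Diamond Diamond q fails. ✗
Satisfying worlds: ∅.

0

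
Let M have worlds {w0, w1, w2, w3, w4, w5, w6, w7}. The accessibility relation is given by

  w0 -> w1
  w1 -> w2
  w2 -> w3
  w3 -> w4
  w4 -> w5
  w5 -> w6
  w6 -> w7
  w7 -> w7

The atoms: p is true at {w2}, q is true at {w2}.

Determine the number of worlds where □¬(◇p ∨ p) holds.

w0: successors {w1}; ¬(◇p ∨ p) there: w1:F. ✗
w1: successors {w2}; ¬(◇p ∨ p) there: w2:F. ✗
w2: successors {w3}; ¬(◇p ∨ p) there: w3:T. ✓
w3: successors {w4}; ¬(◇p ∨ p) there: w4:T. ✓
w4: successors {w5}; ¬(◇p ∨ p) there: w5:T. ✓
w5: successors {w6}; ¬(◇p ∨ p) there: w6:T. ✓
w6: successors {w7}; ¬(◇p ∨ p) there: w7:T. ✓
w7: successors {w7}; ¬(◇p ∨ p) there: w7:T. ✓
Satisfying worlds: {w2, w3, w4, w5, w6, w7}.

6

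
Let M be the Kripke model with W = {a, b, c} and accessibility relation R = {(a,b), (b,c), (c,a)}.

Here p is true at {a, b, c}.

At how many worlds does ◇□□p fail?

0

a: successors {b}; □□p there: b:T. ✓
b: successors {c}; □□p there: c:T. ✓
c: successors {a}; □□p there: a:T. ✓
Satisfying worlds: {a, b, c}.
So ◇□□p fails at the other 0 worlds.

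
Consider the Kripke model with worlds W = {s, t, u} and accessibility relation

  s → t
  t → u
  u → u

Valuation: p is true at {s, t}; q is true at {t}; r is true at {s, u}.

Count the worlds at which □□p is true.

s: successors {t}; □p there: t:F. ✗
t: successors {u}; □p there: u:F. ✗
u: successors {u}; □p there: u:F. ✗
Satisfying worlds: ∅.

0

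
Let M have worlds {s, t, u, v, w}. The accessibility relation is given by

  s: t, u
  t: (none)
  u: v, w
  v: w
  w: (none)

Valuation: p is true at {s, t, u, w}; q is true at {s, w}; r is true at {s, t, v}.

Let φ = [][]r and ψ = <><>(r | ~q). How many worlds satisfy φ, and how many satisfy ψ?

3 and 1

For [][]r:
s: successors {t, u}; []r there: t:T, u:F. ✗
t: no successors, so [][]r holds vacuously. ✓
u: successors {v, w}; []r there: v:F, w:T. ✗
v: successors {w}; []r there: w:T. ✓
w: no successors, so [][]r holds vacuously. ✓
— 3 worlds.
For <><>(r | ~q):
s: successors {t, u}; <>(r | ~q) there: t:F, u:T. ✓
t: no successors, so <><>(r | ~q) fails. ✗
u: successors {v, w}; <>(r | ~q) there: v:F, w:F. ✗
v: successors {w}; <>(r | ~q) there: w:F. ✗
w: no successors, so <><>(r | ~q) fails. ✗
— 1 world.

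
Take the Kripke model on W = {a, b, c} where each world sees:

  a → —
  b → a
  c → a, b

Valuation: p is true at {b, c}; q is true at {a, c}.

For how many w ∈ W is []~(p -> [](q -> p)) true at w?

a: no successors, so []~(p -> [](q -> p)) holds vacuously. ✓
b: successors {a}; ~(p -> [](q -> p)) there: a:F. ✗
c: successors {a, b}; ~(p -> [](q -> p)) there: a:F, b:T. ✗
Satisfying worlds: {a}.

1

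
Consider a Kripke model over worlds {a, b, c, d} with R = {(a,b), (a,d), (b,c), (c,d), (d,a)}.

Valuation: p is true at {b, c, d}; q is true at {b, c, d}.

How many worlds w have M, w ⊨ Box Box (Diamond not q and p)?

1

a: successors {b, d}; Box (Diamond not q and p) there: b:F, d:F. ✗
b: successors {c}; Box (Diamond not q and p) there: c:T. ✓
c: successors {d}; Box (Diamond not q and p) there: d:F. ✗
d: successors {a}; Box (Diamond not q and p) there: a:F. ✗
Satisfying worlds: {b}.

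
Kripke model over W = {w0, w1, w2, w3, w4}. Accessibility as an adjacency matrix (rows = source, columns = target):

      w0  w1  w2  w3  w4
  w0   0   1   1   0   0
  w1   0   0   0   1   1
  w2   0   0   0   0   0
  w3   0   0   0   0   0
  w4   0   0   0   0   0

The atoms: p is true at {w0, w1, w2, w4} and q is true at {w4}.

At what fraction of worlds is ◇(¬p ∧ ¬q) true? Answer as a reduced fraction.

w0: successors {w1, w2}; ¬p ∧ ¬q there: w1:F, w2:F. ✗
w1: successors {w3, w4}; ¬p ∧ ¬q there: w3:T, w4:F. ✓
w2: no successors, so ◇(¬p ∧ ¬q) fails. ✗
w3: no successors, so ◇(¬p ∧ ¬q) fails. ✗
w4: no successors, so ◇(¬p ∧ ¬q) fails. ✗
That's 1 of 5 worlds, so 1/5.

1/5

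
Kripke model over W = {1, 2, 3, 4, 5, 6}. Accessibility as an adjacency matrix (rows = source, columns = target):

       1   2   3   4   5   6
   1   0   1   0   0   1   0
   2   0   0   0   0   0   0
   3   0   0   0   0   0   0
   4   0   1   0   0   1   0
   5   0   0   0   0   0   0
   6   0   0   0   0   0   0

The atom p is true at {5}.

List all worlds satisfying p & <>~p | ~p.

{1, 2, 3, 4, 6}

1: p & <>~p is F, ~p is T. ✓
2: p & <>~p is F, ~p is T. ✓
3: p & <>~p is F, ~p is T. ✓
4: p & <>~p is F, ~p is T. ✓
5: p & <>~p is F, ~p is F. ✗
6: p & <>~p is F, ~p is T. ✓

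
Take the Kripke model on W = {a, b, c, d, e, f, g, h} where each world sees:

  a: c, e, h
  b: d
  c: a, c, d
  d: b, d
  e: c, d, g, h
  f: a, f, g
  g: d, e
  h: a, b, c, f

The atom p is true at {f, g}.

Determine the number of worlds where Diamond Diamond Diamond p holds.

a: successors {c, e, h}; Diamond Diamond p there: c:F, e:T, h:T. ✓
b: successors {d}; Diamond Diamond p there: d:F. ✗
c: successors {a, c, d}; Diamond Diamond p there: a:T, c:F, d:F. ✓
d: successors {b, d}; Diamond Diamond p there: b:F, d:F. ✗
e: successors {c, d, g, h}; Diamond Diamond p there: c:F, d:F, g:T, h:T. ✓
f: successors {a, f, g}; Diamond Diamond p there: a:T, f:T, g:T. ✓
g: successors {d, e}; Diamond Diamond p there: d:F, e:T. ✓
h: successors {a, b, c, f}; Diamond Diamond p there: a:T, b:F, c:F, f:T. ✓
Satisfying worlds: {a, c, e, f, g, h}.

6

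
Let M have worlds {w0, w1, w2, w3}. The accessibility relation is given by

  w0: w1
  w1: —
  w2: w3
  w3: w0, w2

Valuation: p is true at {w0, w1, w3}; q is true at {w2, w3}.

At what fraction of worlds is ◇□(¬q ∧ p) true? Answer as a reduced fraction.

w0: successors {w1}; □(¬q ∧ p) there: w1:T. ✓
w1: no successors, so ◇□(¬q ∧ p) fails. ✗
w2: successors {w3}; □(¬q ∧ p) there: w3:F. ✗
w3: successors {w0, w2}; □(¬q ∧ p) there: w0:T, w2:F. ✓
That's 2 of 4 worlds, so 2/4 = 1/2.

1/2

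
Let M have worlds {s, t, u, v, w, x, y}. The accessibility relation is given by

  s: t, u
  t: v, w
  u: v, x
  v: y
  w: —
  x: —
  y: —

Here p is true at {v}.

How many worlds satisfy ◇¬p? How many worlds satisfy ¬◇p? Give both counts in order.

4 and 5

For ◇¬p:
s: successors {t, u}; ¬p there: t:T, u:T. ✓
t: successors {v, w}; ¬p there: v:F, w:T. ✓
u: successors {v, x}; ¬p there: v:F, x:T. ✓
v: successors {y}; ¬p there: y:T. ✓
w: no successors, so ◇¬p fails. ✗
x: no successors, so ◇¬p fails. ✗
y: no successors, so ◇¬p fails. ✗
— 4 worlds.
For ¬◇p:
s: ◇p is F. ✓
t: ◇p is T. ✗
u: ◇p is T. ✗
v: ◇p is F. ✓
w: ◇p is F. ✓
x: ◇p is F. ✓
y: ◇p is F. ✓
— 5 worlds.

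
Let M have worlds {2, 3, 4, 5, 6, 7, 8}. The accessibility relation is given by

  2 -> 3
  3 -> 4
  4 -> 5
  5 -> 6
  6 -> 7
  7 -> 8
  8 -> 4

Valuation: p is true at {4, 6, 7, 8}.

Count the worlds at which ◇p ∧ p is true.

3

2: ◇p is F, p is F. ✗
3: ◇p is T, p is F. ✗
4: ◇p is F, p is T. ✗
5: ◇p is T, p is F. ✗
6: ◇p is T, p is T. ✓
7: ◇p is T, p is T. ✓
8: ◇p is T, p is T. ✓
Satisfying worlds: {6, 7, 8}.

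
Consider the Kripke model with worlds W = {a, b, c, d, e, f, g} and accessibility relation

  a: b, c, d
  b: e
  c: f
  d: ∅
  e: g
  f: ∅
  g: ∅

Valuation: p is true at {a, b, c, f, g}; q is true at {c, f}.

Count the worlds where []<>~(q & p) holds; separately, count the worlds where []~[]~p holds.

4 and 4

For []<>~(q & p):
a: successors {b, c, d}; <>~(q & p) there: b:T, c:F, d:F. ✗
b: successors {e}; <>~(q & p) there: e:T. ✓
c: successors {f}; <>~(q & p) there: f:F. ✗
d: no successors, so []<>~(q & p) holds vacuously. ✓
e: successors {g}; <>~(q & p) there: g:F. ✗
f: no successors, so []<>~(q & p) holds vacuously. ✓
g: no successors, so []<>~(q & p) holds vacuously. ✓
— 4 worlds.
For []~[]~p:
a: successors {b, c, d}; ~[]~p there: b:F, c:T, d:F. ✗
b: successors {e}; ~[]~p there: e:T. ✓
c: successors {f}; ~[]~p there: f:F. ✗
d: no successors, so []~[]~p holds vacuously. ✓
e: successors {g}; ~[]~p there: g:F. ✗
f: no successors, so []~[]~p holds vacuously. ✓
g: no successors, so []~[]~p holds vacuously. ✓
— 4 worlds.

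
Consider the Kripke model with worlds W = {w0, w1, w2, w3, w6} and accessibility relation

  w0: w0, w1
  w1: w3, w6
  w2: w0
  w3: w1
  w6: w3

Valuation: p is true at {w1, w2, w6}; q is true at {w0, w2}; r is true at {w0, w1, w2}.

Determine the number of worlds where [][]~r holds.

1

w0: successors {w0, w1}; []~r there: w0:F, w1:T. ✗
w1: successors {w3, w6}; []~r there: w3:F, w6:T. ✗
w2: successors {w0}; []~r there: w0:F. ✗
w3: successors {w1}; []~r there: w1:T. ✓
w6: successors {w3}; []~r there: w3:F. ✗
Satisfying worlds: {w3}.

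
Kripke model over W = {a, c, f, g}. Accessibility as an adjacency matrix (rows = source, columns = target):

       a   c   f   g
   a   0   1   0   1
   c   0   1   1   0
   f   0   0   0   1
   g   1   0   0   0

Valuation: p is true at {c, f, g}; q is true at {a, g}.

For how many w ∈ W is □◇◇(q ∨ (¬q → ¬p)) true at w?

4

a: successors {c, g}; ◇◇(q ∨ (¬q → ¬p)) there: c:T, g:T. ✓
c: successors {c, f}; ◇◇(q ∨ (¬q → ¬p)) there: c:T, f:T. ✓
f: successors {g}; ◇◇(q ∨ (¬q → ¬p)) there: g:T. ✓
g: successors {a}; ◇◇(q ∨ (¬q → ¬p)) there: a:T. ✓
Satisfying worlds: {a, c, f, g}.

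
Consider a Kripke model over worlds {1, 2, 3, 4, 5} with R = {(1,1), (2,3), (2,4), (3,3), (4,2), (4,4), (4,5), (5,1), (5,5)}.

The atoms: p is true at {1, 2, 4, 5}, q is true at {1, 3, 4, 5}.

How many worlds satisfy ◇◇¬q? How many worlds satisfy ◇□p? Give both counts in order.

For ◇◇¬q:
1: successors {1}; ◇¬q there: 1:F. ✗
2: successors {3, 4}; ◇¬q there: 3:F, 4:T. ✓
3: successors {3}; ◇¬q there: 3:F. ✗
4: successors {2, 4, 5}; ◇¬q there: 2:F, 4:T, 5:F. ✓
5: successors {1, 5}; ◇¬q there: 1:F, 5:F. ✗
— 2 worlds.
For ◇□p:
1: successors {1}; □p there: 1:T. ✓
2: successors {3, 4}; □p there: 3:F, 4:T. ✓
3: successors {3}; □p there: 3:F. ✗
4: successors {2, 4, 5}; □p there: 2:F, 4:T, 5:T. ✓
5: successors {1, 5}; □p there: 1:T, 5:T. ✓
— 4 worlds.

2 and 4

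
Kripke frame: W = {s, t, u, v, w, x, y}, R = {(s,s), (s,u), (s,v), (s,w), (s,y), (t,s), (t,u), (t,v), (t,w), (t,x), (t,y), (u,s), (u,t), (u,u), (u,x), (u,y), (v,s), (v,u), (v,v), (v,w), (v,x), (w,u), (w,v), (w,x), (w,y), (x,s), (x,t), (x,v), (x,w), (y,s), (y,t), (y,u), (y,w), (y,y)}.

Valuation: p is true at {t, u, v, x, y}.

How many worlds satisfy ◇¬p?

6

s: successors {s, u, v, w, y}; ¬p there: s:T, u:F, v:F, w:T, y:F. ✓
t: successors {s, u, v, w, x, y}; ¬p there: s:T, u:F, v:F, w:T, x:F, y:F. ✓
u: successors {s, t, u, x, y}; ¬p there: s:T, t:F, u:F, x:F, y:F. ✓
v: successors {s, u, v, w, x}; ¬p there: s:T, u:F, v:F, w:T, x:F. ✓
w: successors {u, v, x, y}; ¬p there: u:F, v:F, x:F, y:F. ✗
x: successors {s, t, v, w}; ¬p there: s:T, t:F, v:F, w:T. ✓
y: successors {s, t, u, w, y}; ¬p there: s:T, t:F, u:F, w:T, y:F. ✓
Satisfying worlds: {s, t, u, v, x, y}.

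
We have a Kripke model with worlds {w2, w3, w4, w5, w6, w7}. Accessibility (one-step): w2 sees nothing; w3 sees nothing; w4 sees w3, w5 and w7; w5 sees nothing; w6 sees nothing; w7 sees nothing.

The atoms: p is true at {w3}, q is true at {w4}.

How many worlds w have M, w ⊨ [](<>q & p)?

5

w2: no successors, so [](<>q & p) holds vacuously. ✓
w3: no successors, so [](<>q & p) holds vacuously. ✓
w4: successors {w3, w5, w7}; <>q & p there: w3:F, w5:F, w7:F. ✗
w5: no successors, so [](<>q & p) holds vacuously. ✓
w6: no successors, so [](<>q & p) holds vacuously. ✓
w7: no successors, so [](<>q & p) holds vacuously. ✓
Satisfying worlds: {w2, w3, w5, w6, w7}.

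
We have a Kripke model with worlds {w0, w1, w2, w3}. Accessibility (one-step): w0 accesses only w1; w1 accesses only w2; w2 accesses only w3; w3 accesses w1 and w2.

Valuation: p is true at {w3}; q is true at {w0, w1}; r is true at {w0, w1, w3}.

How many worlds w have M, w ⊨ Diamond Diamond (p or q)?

w0: successors {w1}; Diamond (p or q) there: w1:F. ✗
w1: successors {w2}; Diamond (p or q) there: w2:T. ✓
w2: successors {w3}; Diamond (p or q) there: w3:T. ✓
w3: successors {w1, w2}; Diamond (p or q) there: w1:F, w2:T. ✓
Satisfying worlds: {w1, w2, w3}.

3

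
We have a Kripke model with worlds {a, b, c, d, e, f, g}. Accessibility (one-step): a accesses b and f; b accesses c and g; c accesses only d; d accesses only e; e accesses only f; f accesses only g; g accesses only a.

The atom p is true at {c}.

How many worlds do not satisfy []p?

a: successors {b, f}; p there: b:F, f:F. ✗
b: successors {c, g}; p there: c:T, g:F. ✗
c: successors {d}; p there: d:F. ✗
d: successors {e}; p there: e:F. ✗
e: successors {f}; p there: f:F. ✗
f: successors {g}; p there: g:F. ✗
g: successors {a}; p there: a:F. ✗
Satisfying worlds: ∅.
So []p fails at the other 7 worlds.

7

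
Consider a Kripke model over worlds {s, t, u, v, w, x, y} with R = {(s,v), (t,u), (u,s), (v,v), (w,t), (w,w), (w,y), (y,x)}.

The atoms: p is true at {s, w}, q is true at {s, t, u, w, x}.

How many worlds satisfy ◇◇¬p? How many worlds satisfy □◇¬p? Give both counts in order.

4 and 5

For ◇◇¬p:
s: successors {v}; ◇¬p there: v:T. ✓
t: successors {u}; ◇¬p there: u:F. ✗
u: successors {s}; ◇¬p there: s:T. ✓
v: successors {v}; ◇¬p there: v:T. ✓
w: successors {t, w, y}; ◇¬p there: t:T, w:T, y:T. ✓
x: no successors, so ◇◇¬p fails. ✗
y: successors {x}; ◇¬p there: x:F. ✗
— 4 worlds.
For □◇¬p:
s: successors {v}; ◇¬p there: v:T. ✓
t: successors {u}; ◇¬p there: u:F. ✗
u: successors {s}; ◇¬p there: s:T. ✓
v: successors {v}; ◇¬p there: v:T. ✓
w: successors {t, w, y}; ◇¬p there: t:T, w:T, y:T. ✓
x: no successors, so □◇¬p holds vacuously. ✓
y: successors {x}; ◇¬p there: x:F. ✗
— 5 worlds.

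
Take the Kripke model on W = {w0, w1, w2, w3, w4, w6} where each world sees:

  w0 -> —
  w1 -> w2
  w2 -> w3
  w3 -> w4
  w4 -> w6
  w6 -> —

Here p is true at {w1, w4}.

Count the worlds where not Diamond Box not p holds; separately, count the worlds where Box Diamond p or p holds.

3 and 5

For not Diamond Box not p:
w0: Diamond Box not p is F. ✓
w1: Diamond Box not p is T. ✗
w2: Diamond Box not p is F. ✓
w3: Diamond Box not p is T. ✗
w4: Diamond Box not p is T. ✗
w6: Diamond Box not p is F. ✓
— 3 worlds.
For Box Diamond p or p:
w0: Box Diamond p is T, p is F. ✓
w1: Box Diamond p is F, p is T. ✓
w2: Box Diamond p is T, p is F. ✓
w3: Box Diamond p is F, p is F. ✗
w4: Box Diamond p is F, p is T. ✓
w6: Box Diamond p is T, p is F. ✓
— 5 worlds.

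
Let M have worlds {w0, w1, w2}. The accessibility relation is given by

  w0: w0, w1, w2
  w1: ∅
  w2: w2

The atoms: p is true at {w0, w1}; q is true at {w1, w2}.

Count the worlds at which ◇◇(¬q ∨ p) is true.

w0: successors {w0, w1, w2}; ◇(¬q ∨ p) there: w0:T, w1:F, w2:F. ✓
w1: no successors, so ◇◇(¬q ∨ p) fails. ✗
w2: successors {w2}; ◇(¬q ∨ p) there: w2:F. ✗
Satisfying worlds: {w0}.

1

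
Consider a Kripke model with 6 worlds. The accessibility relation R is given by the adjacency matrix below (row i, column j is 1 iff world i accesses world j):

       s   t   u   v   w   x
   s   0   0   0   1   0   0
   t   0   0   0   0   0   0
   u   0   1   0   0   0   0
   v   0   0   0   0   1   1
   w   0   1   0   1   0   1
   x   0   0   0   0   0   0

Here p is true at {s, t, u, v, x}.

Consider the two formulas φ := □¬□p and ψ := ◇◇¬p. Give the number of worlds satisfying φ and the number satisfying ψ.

3 and 2

For □¬□p:
s: successors {v}; ¬□p there: v:T. ✓
t: no successors, so □¬□p holds vacuously. ✓
u: successors {t}; ¬□p there: t:F. ✗
v: successors {w, x}; ¬□p there: w:F, x:F. ✗
w: successors {t, v, x}; ¬□p there: t:F, v:T, x:F. ✗
x: no successors, so □¬□p holds vacuously. ✓
— 3 worlds.
For ◇◇¬p:
s: successors {v}; ◇¬p there: v:T. ✓
t: no successors, so ◇◇¬p fails. ✗
u: successors {t}; ◇¬p there: t:F. ✗
v: successors {w, x}; ◇¬p there: w:F, x:F. ✗
w: successors {t, v, x}; ◇¬p there: t:F, v:T, x:F. ✓
x: no successors, so ◇◇¬p fails. ✗
— 2 worlds.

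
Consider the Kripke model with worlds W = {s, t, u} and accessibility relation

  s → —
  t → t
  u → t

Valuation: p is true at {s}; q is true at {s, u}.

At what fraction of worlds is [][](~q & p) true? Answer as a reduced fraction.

s: no successors, so [][](~q & p) holds vacuously. ✓
t: successors {t}; [](~q & p) there: t:F. ✗
u: successors {t}; [](~q & p) there: t:F. ✗
That's 1 of 3 worlds, so 1/3.

1/3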